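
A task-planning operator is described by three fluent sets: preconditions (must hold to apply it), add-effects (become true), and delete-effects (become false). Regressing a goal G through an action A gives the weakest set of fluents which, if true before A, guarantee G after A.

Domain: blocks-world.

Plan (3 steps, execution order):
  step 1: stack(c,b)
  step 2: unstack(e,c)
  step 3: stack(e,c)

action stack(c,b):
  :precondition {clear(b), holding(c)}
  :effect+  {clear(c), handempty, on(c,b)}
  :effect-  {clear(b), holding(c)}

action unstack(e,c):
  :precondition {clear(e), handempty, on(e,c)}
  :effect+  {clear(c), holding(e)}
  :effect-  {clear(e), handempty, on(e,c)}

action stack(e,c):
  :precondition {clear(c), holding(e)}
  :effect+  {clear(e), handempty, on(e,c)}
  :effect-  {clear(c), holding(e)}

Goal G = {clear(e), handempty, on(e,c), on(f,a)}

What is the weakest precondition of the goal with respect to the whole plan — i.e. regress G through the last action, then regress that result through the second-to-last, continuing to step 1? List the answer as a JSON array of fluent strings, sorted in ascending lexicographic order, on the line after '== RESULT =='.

Regress step by step:
  through step 3 (stack(e,c)): drop {clear(e), handempty, on(e,c)}, keep {on(f,a)}, require {clear(c), holding(e)}
    → {clear(c), holding(e), on(f,a)}
  through step 2 (unstack(e,c)): drop {clear(c), holding(e)}, keep {on(f,a)}, require {clear(e), handempty, on(e,c)}
    → {clear(e), handempty, on(e,c), on(f,a)}
  through step 1 (stack(c,b)): drop {handempty}, keep {clear(e), on(e,c), on(f,a)}, require {clear(b), holding(c)}
    → {clear(b), clear(e), holding(c), on(e,c), on(f,a)}

== RESULT ==
["clear(b)", "clear(e)", "holding(c)", "on(e,c)", "on(f,a)"]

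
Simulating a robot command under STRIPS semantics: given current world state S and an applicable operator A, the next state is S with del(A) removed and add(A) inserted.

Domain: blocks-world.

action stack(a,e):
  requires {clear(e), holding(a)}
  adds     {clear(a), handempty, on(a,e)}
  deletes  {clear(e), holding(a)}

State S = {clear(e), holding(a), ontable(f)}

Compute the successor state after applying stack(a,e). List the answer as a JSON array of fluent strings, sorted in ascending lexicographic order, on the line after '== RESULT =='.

Compute (S \ del) ∪ add:
  pre ⊆ S: {clear(e), holding(a)} ⊆ S  — applicable
  S \ del = {ontable(f)}
  ∪ add   = {clear(a), handempty, on(a,e), ontable(f)}

== RESULT ==
["clear(a)", "handempty", "on(a,e)", "ontable(f)"]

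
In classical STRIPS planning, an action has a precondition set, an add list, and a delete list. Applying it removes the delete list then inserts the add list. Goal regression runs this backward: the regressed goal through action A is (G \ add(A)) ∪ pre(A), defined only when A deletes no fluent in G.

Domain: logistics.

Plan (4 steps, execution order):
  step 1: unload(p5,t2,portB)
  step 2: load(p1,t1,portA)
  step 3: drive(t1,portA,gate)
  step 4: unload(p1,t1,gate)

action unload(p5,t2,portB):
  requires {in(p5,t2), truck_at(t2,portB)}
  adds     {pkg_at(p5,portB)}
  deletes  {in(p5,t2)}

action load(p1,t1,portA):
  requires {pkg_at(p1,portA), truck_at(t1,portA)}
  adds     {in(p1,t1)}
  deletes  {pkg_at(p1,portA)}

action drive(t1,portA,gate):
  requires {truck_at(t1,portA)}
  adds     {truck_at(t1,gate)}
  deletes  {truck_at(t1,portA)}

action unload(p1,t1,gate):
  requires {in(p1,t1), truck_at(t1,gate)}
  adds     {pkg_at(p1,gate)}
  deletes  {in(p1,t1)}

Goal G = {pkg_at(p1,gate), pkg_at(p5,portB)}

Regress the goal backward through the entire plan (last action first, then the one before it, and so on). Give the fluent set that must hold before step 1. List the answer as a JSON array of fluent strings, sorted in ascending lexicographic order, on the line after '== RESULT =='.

Work backward from the goal:
  through step 4 (unload(p1,t1,gate)): drop {pkg_at(p1,gate)}, keep {pkg_at(p5,portB)}, require {in(p1,t1), truck_at(t1,gate)}
    → {in(p1,t1), pkg_at(p5,portB), truck_at(t1,gate)}
  through step 3 (drive(t1,portA,gate)): drop {truck_at(t1,gate)}, keep {in(p1,t1), pkg_at(p5,portB)}, require {truck_at(t1,portA)}
    → {in(p1,t1), pkg_at(p5,portB), truck_at(t1,portA)}
  through step 2 (load(p1,t1,portA)): drop {in(p1,t1)}, keep {pkg_at(p5,portB), truck_at(t1,portA)}, require {pkg_at(p1,portA), truck_at(t1,portA)}
    → {pkg_at(p1,portA), pkg_at(p5,portB), truck_at(t1,portA)}
  through step 1 (unload(p5,t2,portB)): drop {pkg_at(p5,portB)}, keep {pkg_at(p1,portA), truck_at(t1,portA)}, require {in(p5,t2), truck_at(t2,portB)}
    → {in(p5,t2), pkg_at(p1,portA), truck_at(t1,portA), truck_at(t2,portB)}

== RESULT ==
["in(p5,t2)", "pkg_at(p1,portA)", "truck_at(t1,portA)", "truck_at(t2,portB)"]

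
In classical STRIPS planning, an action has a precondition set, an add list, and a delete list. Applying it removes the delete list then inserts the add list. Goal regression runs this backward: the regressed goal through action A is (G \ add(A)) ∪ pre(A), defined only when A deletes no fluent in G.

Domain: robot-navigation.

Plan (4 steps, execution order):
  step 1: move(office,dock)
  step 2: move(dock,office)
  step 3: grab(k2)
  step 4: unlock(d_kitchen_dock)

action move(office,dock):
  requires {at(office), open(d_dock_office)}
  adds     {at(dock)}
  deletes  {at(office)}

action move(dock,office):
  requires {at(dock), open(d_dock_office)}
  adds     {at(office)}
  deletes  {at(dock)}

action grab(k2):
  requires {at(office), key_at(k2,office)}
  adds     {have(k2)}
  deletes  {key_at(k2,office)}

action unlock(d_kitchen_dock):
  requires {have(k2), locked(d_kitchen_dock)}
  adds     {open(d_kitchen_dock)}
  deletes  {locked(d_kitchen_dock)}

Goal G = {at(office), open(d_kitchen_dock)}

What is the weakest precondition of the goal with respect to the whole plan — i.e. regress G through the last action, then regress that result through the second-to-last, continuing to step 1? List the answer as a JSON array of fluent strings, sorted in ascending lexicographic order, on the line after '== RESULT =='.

Work backward from the goal:
  through step 4 (unlock(d_kitchen_dock)): drop {open(d_kitchen_dock)}, keep {at(office)}, require {have(k2), locked(d_kitchen_dock)}
    → {at(office), have(k2), locked(d_kitchen_dock)}
  through step 3 (grab(k2)): drop {have(k2)}, keep {at(office), locked(d_kitchen_dock)}, require {at(office), key_at(k2,office)}
    → {at(office), key_at(k2,office), locked(d_kitchen_dock)}
  through step 2 (move(dock,office)): drop {at(office)}, keep {key_at(k2,office), locked(d_kitchen_dock)}, require {at(dock), open(d_dock_office)}
    → {at(dock), key_at(k2,office), locked(d_kitchen_dock), open(d_dock_office)}
  through step 1 (move(office,dock)): drop {at(dock)}, keep {key_at(k2,office), locked(d_kitchen_dock), open(d_dock_office)}, require {at(office), open(d_dock_office)}
    → {at(office), key_at(k2,office), locked(d_kitchen_dock), open(d_dock_office)}

== RESULT ==
["at(office)", "key_at(k2,office)", "locked(d_kitchen_dock)", "open(d_dock_office)"]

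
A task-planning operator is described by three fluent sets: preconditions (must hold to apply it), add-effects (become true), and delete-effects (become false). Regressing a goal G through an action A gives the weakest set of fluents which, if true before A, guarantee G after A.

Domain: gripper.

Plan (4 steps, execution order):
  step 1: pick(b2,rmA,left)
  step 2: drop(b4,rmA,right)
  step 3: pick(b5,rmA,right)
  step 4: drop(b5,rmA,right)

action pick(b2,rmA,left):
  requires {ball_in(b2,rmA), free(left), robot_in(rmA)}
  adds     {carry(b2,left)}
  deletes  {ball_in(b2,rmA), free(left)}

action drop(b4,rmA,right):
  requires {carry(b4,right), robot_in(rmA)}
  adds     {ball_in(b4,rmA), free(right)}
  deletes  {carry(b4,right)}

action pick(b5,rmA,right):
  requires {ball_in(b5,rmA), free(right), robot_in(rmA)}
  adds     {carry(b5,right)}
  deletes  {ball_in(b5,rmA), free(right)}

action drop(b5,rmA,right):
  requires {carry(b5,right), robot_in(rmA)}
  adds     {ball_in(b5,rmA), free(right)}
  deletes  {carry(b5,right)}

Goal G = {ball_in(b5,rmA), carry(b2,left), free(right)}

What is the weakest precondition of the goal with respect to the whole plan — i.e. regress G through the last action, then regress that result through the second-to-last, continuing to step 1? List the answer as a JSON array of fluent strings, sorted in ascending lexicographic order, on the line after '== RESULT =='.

Regress step by step:
  through step 4 (drop(b5,rmA,right)): drop {ball_in(b5,rmA), free(right)}, keep {carry(b2,left)}, require {carry(b5,right), robot_in(rmA)}
    → {carry(b2,left), carry(b5,right), robot_in(rmA)}
  through step 3 (pick(b5,rmA,right)): drop {carry(b5,right)}, keep {carry(b2,left), robot_in(rmA)}, require {ball_in(b5,rmA), free(right), robot_in(rmA)}
    → {ball_in(b5,rmA), carry(b2,left), free(right), robot_in(rmA)}
  through step 2 (drop(b4,rmA,right)): drop {free(right)}, keep {ball_in(b5,rmA), carry(b2,left), robot_in(rmA)}, require {carry(b4,right), robot_in(rmA)}
    → {ball_in(b5,rmA), carry(b2,left), carry(b4,right), robot_in(rmA)}
  through step 1 (pick(b2,rmA,left)): drop {carry(b2,left)}, keep {ball_in(b5,rmA), carry(b4,right), robot_in(rmA)}, require {ball_in(b2,rmA), free(left), robot_in(rmA)}
    → {ball_in(b2,rmA), ball_in(b5,rmA), carry(b4,right), free(left), robot_in(rmA)}

== RESULT ==
["ball_in(b2,rmA)", "ball_in(b5,rmA)", "carry(b4,right)", "free(left)", "robot_in(rmA)"]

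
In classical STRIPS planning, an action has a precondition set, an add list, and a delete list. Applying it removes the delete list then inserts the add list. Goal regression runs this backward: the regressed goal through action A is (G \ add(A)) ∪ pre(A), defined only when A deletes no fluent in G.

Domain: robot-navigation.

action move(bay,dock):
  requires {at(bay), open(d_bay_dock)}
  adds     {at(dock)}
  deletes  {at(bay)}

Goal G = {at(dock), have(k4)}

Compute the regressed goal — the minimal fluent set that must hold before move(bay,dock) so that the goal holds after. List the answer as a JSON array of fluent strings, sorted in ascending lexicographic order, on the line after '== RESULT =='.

Compute (G \ add) ∪ pre:
  G ∩ del = {}  (empty — regression defined)
  G \ add = {at(dock), have(k4)} \ {at(dock)} = {have(k4)}
  ∪ pre   = {have(k4)} ∪ {at(bay), open(d_bay_dock)}
          = {at(bay), have(k4), open(d_bay_dock)}

== RESULT ==
["at(bay)", "have(k4)", "open(d_bay_dock)"]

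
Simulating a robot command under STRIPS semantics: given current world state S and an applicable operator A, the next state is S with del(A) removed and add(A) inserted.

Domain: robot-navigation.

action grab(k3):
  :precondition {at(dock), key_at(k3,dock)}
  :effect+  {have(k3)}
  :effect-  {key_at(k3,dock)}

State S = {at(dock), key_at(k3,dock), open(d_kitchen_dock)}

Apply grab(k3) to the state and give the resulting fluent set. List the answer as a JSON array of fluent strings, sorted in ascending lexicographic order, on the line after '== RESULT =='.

Compute (S \ del) ∪ add:
  pre ⊆ S: {at(dock), key_at(k3,dock)} ⊆ S  — applicable
  S \ del = {at(dock), open(d_kitchen_dock)}
  ∪ add   = {at(dock), have(k3), open(d_kitchen_dock)}

== RESULT ==
["at(dock)", "have(k3)", "open(d_kitchen_dock)"]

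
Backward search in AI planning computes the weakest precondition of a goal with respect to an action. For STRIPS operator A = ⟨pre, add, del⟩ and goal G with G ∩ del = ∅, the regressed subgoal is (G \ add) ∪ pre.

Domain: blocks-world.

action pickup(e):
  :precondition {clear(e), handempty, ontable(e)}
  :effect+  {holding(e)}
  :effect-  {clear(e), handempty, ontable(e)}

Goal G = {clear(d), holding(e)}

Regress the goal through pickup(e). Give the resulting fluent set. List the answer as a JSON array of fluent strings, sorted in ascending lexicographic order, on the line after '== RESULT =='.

Compute (G \ add) ∪ pre:
  G ∩ del = {}  (empty — regression defined)
  G \ add = {clear(d), holding(e)} \ {holding(e)} = {clear(d)}
  ∪ pre   = {clear(d)} ∪ {clear(e), handempty, ontable(e)}
          = {clear(d), clear(e), handempty, ontable(e)}

== RESULT ==
["clear(d)", "clear(e)", "handempty", "ontable(e)"]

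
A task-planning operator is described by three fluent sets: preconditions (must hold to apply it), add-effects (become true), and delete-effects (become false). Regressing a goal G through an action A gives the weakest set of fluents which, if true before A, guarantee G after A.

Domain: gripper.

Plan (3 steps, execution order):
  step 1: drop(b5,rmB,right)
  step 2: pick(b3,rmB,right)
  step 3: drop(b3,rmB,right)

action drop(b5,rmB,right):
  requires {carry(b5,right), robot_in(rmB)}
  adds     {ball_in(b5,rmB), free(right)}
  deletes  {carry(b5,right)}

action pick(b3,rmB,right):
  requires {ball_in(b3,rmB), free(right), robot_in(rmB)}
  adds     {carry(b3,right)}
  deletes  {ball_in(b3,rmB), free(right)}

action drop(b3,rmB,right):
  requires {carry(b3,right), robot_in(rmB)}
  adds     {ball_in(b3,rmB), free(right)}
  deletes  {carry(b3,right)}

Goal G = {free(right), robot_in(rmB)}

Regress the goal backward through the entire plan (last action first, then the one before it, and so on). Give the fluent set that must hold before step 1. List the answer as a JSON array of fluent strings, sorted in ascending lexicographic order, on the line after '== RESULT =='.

Regress step by step:
  through step 3 (drop(b3,rmB,right)): drop {free(right)}, keep {robot_in(rmB)}, require {carry(b3,right), robot_in(rmB)}
    → {carry(b3,right), robot_in(rmB)}
  through step 2 (pick(b3,rmB,right)): drop {carry(b3,right)}, keep {robot_in(rmB)}, require {ball_in(b3,rmB), free(right), robot_in(rmB)}
    → {ball_in(b3,rmB), free(right), robot_in(rmB)}
  through step 1 (drop(b5,rmB,right)): drop {free(right)}, keep {ball_in(b3,rmB), robot_in(rmB)}, require {carry(b5,right), robot_in(rmB)}
    → {ball_in(b3,rmB), carry(b5,right), robot_in(rmB)}

== RESULT ==
["ball_in(b3,rmB)", "carry(b5,right)", "robot_in(rmB)"]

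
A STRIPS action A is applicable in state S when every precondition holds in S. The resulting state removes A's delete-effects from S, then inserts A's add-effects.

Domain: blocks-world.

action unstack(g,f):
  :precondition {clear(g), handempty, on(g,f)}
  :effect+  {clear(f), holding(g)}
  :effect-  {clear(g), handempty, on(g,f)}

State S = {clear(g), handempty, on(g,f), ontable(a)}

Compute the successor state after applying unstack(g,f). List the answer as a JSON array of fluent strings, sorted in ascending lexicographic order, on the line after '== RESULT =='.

Progress:
  pre ⊆ S: {clear(g), handempty, on(g,f)} ⊆ S  — applicable
  S \ del = {ontable(a)}
  ∪ add   = {clear(f), holding(g), ontable(a)}

== RESULT ==
["clear(f)", "holding(g)", "ontable(a)"]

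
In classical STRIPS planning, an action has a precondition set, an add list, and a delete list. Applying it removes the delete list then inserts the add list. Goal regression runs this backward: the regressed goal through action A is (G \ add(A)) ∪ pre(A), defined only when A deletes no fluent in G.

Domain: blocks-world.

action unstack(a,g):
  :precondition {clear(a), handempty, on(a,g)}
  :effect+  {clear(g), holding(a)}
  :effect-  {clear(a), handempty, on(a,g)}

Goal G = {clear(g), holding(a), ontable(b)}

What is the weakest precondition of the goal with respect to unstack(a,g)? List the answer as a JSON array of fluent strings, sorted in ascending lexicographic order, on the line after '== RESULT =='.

Compute (G \ add) ∪ pre:
  G ∩ del = {}  (empty — regression defined)
  G \ add = {clear(g), holding(a), ontable(b)} \ {clear(g), holding(a)} = {ontable(b)}
  ∪ pre   = {ontable(b)} ∪ {clear(a), handempty, on(a,g)}
          = {clear(a), handempty, on(a,g), ontable(b)}

== RESULT ==
["clear(a)", "handempty", "on(a,g)", "ontable(b)"]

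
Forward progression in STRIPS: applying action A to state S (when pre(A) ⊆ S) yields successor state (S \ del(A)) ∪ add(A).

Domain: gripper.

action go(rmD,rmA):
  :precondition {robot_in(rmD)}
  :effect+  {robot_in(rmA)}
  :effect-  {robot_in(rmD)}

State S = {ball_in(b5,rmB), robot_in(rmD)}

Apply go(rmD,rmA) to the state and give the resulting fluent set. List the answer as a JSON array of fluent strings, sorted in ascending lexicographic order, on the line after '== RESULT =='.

Progress:
  pre ⊆ S: {robot_in(rmD)} ⊆ S  — applicable
  S \ del = {ball_in(b5,rmB)}
  ∪ add   = {ball_in(b5,rmB), robot_in(rmA)}

== RESULT ==
["ball_in(b5,rmB)", "robot_in(rmA)"]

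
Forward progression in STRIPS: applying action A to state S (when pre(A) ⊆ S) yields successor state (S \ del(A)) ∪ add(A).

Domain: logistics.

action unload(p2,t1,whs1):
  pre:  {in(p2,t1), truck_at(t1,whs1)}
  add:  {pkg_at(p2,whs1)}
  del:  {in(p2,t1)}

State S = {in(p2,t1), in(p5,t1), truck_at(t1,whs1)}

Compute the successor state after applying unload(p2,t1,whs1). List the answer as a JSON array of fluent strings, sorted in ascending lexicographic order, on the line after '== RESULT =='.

Progress:
  pre ⊆ S: {in(p2,t1), truck_at(t1,whs1)} ⊆ S  — applicable
  S \ del = {in(p5,t1), truck_at(t1,whs1)}
  ∪ add   = {in(p5,t1), pkg_at(p2,whs1), truck_at(t1,whs1)}

== RESULT ==
["in(p5,t1)", "pkg_at(p2,whs1)", "truck_at(t1,whs1)"]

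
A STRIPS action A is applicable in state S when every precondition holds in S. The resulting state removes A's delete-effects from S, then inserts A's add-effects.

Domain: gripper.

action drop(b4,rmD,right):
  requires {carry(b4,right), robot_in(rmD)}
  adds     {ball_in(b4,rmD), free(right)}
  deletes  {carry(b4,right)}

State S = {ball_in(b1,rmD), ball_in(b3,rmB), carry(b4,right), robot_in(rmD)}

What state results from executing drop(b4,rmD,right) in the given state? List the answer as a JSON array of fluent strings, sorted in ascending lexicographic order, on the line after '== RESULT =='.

Progress:
  pre ⊆ S: {carry(b4,right), robot_in(rmD)} ⊆ S  — applicable
  S \ del = {ball_in(b1,rmD), ball_in(b3,rmB), robot_in(rmD)}
  ∪ add   = {ball_in(b1,rmD), ball_in(b3,rmB), ball_in(b4,rmD), free(right), robot_in(rmD)}

== RESULT ==
["ball_in(b1,rmD)", "ball_in(b3,rmB)", "ball_in(b4,rmD)", "free(right)", "robot_in(rmD)"]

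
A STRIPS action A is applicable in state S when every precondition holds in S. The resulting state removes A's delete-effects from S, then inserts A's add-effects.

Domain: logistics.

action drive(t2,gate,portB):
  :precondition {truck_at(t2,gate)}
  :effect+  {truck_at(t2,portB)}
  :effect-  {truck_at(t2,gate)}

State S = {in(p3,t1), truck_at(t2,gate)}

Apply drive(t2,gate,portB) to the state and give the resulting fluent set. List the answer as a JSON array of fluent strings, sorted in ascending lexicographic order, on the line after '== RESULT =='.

Compute (S \ del) ∪ add:
  pre ⊆ S: {truck_at(t2,gate)} ⊆ S  — applicable
  S \ del = {in(p3,t1)}
  ∪ add   = {in(p3,t1), truck_at(t2,portB)}

== RESULT ==
["in(p3,t1)", "truck_at(t2,portB)"]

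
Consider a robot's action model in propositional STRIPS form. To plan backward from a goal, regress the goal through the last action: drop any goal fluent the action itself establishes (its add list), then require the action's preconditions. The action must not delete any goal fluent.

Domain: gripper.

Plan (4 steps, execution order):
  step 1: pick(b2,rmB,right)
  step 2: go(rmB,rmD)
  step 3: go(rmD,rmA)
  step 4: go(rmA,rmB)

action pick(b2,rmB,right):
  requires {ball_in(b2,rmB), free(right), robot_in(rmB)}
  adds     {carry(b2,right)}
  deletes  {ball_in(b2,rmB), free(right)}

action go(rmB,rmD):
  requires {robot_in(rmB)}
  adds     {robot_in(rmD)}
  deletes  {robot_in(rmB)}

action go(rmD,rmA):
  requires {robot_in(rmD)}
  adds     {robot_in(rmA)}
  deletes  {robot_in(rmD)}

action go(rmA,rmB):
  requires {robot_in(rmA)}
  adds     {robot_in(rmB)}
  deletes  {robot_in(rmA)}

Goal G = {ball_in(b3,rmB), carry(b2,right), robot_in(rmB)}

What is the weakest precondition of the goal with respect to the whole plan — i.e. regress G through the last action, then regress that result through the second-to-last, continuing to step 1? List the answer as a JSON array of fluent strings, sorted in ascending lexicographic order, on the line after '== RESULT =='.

Work backward from the goal:
  through step 4 (go(rmA,rmB)): drop {robot_in(rmB)}, keep {ball_in(b3,rmB), carry(b2,right)}, require {robot_in(rmA)}
    → {ball_in(b3,rmB), carry(b2,right), robot_in(rmA)}
  through step 3 (go(rmD,rmA)): drop {robot_in(rmA)}, keep {ball_in(b3,rmB), carry(b2,right)}, require {robot_in(rmD)}
    → {ball_in(b3,rmB), carry(b2,right), robot_in(rmD)}
  through step 2 (go(rmB,rmD)): drop {robot_in(rmD)}, keep {ball_in(b3,rmB), carry(b2,right)}, require {robot_in(rmB)}
    → {ball_in(b3,rmB), carry(b2,right), robot_in(rmB)}
  through step 1 (pick(b2,rmB,right)): drop {carry(b2,right)}, keep {ball_in(b3,rmB), robot_in(rmB)}, require {ball_in(b2,rmB), free(right), robot_in(rmB)}
    → {ball_in(b2,rmB), ball_in(b3,rmB), free(right), robot_in(rmB)}

== RESULT ==
["ball_in(b2,rmB)", "ball_in(b3,rmB)", "free(right)", "robot_in(rmB)"]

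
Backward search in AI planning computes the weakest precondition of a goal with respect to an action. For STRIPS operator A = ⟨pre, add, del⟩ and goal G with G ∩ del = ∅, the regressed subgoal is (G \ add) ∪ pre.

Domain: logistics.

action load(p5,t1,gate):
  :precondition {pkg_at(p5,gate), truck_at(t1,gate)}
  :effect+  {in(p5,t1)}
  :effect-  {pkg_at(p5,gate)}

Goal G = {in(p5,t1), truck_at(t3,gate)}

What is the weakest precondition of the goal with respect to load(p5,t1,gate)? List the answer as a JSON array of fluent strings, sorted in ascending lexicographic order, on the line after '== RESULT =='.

Compute (G \ add) ∪ pre:
  G ∩ del = {}  (empty — regression defined)
  G \ add = {in(p5,t1), truck_at(t3,gate)} \ {in(p5,t1)} = {truck_at(t3,gate)}
  ∪ pre   = {truck_at(t3,gate)} ∪ {pkg_at(p5,gate), truck_at(t1,gate)}
          = {pkg_at(p5,gate), truck_at(t1,gate), truck_at(t3,gate)}

== RESULT ==
["pkg_at(p5,gate)", "truck_at(t1,gate)", "truck_at(t3,gate)"]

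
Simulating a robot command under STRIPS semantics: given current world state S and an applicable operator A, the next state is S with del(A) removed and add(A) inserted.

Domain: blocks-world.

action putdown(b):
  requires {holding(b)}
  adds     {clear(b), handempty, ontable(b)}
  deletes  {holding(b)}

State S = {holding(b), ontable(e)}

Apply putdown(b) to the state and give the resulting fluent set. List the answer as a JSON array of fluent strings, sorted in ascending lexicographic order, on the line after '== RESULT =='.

Compute (S \ del) ∪ add:
  pre ⊆ S: {holding(b)} ⊆ S  — applicable
  S \ del = {ontable(e)}
  ∪ add   = {clear(b), handempty, ontable(b), ontable(e)}

== RESULT ==
["clear(b)", "handempty", "ontable(b)", "ontable(e)"]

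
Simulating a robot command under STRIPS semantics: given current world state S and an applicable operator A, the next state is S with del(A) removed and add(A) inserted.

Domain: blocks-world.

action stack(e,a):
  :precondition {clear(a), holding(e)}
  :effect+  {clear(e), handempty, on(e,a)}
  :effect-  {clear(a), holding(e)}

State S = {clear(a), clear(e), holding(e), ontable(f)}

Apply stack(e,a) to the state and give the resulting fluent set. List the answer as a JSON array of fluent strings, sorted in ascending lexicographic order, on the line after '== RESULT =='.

Progress:
  pre ⊆ S: {clear(a), holding(e)} ⊆ S  — applicable
  S \ del = {clear(e), ontable(f)}
  ∪ add   = {clear(e), handempty, on(e,a), ontable(f)}

== RESULT ==
["clear(e)", "handempty", "on(e,a)", "ontable(f)"]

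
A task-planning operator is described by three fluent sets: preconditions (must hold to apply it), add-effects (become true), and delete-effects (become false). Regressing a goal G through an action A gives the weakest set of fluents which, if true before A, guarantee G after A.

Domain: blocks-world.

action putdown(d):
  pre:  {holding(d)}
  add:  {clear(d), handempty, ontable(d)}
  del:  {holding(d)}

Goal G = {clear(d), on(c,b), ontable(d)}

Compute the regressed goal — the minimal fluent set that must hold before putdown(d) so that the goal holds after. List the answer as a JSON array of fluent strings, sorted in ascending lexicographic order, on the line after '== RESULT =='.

Regress:
  G ∩ del = {}  (empty — regression defined)
  G \ add = {clear(d), on(c,b), ontable(d)} \ {clear(d), handempty, ontable(d)} = {on(c,b)}
  ∪ pre   = {on(c,b)} ∪ {holding(d)}
          = {holding(d), on(c,b)}

== RESULT ==
["holding(d)", "on(c,b)"]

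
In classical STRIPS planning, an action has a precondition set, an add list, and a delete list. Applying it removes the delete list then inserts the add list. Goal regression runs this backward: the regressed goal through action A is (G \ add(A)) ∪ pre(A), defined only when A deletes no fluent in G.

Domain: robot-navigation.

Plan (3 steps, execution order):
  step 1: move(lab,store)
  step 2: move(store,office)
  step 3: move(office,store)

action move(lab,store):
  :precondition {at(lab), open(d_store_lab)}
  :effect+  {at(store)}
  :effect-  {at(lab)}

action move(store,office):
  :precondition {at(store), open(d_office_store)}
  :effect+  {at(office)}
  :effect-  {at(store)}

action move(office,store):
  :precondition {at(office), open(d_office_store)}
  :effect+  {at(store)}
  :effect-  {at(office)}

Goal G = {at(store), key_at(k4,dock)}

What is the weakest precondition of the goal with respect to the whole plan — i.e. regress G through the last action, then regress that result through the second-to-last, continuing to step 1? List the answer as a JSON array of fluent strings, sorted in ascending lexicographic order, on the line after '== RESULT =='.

Work backward from the goal:
  through step 3 (move(office,store)): drop {at(store)}, keep {key_at(k4,dock)}, require {at(office), open(d_office_store)}
    → {at(office), key_at(k4,dock), open(d_office_store)}
  through step 2 (move(store,office)): drop {at(office)}, keep {key_at(k4,dock), open(d_office_store)}, require {at(store), open(d_office_store)}
    → {at(store), key_at(k4,dock), open(d_office_store)}
  through step 1 (move(lab,store)): drop {at(store)}, keep {key_at(k4,dock), open(d_office_store)}, require {at(lab), open(d_store_lab)}
    → {at(lab), key_at(k4,dock), open(d_office_store), open(d_store_lab)}

== RESULT ==
["at(lab)", "key_at(k4,dock)", "open(d_office_store)", "open(d_store_lab)"]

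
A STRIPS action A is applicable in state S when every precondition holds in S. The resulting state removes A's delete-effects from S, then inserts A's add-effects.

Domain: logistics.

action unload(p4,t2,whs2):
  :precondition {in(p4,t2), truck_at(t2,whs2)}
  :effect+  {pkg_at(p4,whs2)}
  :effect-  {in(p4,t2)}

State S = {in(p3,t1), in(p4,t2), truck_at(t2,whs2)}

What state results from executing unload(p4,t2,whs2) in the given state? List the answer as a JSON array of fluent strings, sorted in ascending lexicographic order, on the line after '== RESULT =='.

Compute (S \ del) ∪ add:
  pre ⊆ S: {in(p4,t2), truck_at(t2,whs2)} ⊆ S  — applicable
  S \ del = {in(p3,t1), truck_at(t2,whs2)}
  ∪ add   = {in(p3,t1), pkg_at(p4,whs2), truck_at(t2,whs2)}

== RESULT ==
["in(p3,t1)", "pkg_at(p4,whs2)", "truck_at(t2,whs2)"]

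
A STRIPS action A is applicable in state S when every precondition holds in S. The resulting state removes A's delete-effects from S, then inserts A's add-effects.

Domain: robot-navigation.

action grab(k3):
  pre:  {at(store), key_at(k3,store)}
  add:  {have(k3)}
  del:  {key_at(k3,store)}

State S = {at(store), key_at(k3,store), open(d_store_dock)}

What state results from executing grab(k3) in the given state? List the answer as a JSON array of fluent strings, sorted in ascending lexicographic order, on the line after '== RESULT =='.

Progress:
  pre ⊆ S: {at(store), key_at(k3,store)} ⊆ S  — applicable
  S \ del = {at(store), open(d_store_dock)}
  ∪ add   = {at(store), have(k3), open(d_store_dock)}

== RESULT ==
["at(store)", "have(k3)", "open(d_store_dock)"]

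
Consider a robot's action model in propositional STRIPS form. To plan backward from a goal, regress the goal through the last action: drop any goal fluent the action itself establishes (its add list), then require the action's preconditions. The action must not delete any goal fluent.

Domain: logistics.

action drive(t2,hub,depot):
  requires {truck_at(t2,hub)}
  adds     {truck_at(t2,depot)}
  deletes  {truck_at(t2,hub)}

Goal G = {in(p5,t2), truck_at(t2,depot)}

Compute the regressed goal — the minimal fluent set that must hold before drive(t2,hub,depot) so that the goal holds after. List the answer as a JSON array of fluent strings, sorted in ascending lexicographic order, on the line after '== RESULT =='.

Compute (G \ add) ∪ pre:
  G ∩ del = {}  (empty — regression defined)
  G \ add = {in(p5,t2), truck_at(t2,depot)} \ {truck_at(t2,depot)} = {in(p5,t2)}
  ∪ pre   = {in(p5,t2)} ∪ {truck_at(t2,hub)}
          = {in(p5,t2), truck_at(t2,hub)}

== RESULT ==
["in(p5,t2)", "truck_at(t2,hub)"]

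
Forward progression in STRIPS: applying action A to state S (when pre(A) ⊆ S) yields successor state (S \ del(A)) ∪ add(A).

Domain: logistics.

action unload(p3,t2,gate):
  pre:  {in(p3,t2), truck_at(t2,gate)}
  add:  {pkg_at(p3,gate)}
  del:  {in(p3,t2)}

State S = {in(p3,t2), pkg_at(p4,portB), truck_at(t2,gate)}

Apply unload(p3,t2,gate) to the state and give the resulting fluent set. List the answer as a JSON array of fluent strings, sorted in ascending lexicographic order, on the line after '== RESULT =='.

Compute (S \ del) ∪ add:
  pre ⊆ S: {in(p3,t2), truck_at(t2,gate)} ⊆ S  — applicable
  S \ del = {pkg_at(p4,portB), truck_at(t2,gate)}
  ∪ add   = {pkg_at(p3,gate), pkg_at(p4,portB), truck_at(t2,gate)}

== RESULT ==
["pkg_at(p3,gate)", "pkg_at(p4,portB)", "truck_at(t2,gate)"]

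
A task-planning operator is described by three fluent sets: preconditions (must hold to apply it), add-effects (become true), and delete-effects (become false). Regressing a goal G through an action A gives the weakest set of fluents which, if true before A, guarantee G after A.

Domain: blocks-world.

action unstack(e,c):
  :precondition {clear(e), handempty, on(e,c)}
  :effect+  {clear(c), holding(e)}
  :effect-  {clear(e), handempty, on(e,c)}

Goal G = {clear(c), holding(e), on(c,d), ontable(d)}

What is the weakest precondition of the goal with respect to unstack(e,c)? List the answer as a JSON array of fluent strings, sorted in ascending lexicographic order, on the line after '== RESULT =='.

Regress:
  G ∩ del = {}  (empty — regression defined)
  G \ add = {clear(c), holding(e), on(c,d), ontable(d)} \ {clear(c), holding(e)} = {on(c,d), ontable(d)}
  ∪ pre   = {on(c,d), ontable(d)} ∪ {clear(e), handempty, on(e,c)}
          = {clear(e), handempty, on(c,d), on(e,c), ontable(d)}

== RESULT ==
["clear(e)", "handempty", "on(c,d)", "on(e,c)", "ontable(d)"]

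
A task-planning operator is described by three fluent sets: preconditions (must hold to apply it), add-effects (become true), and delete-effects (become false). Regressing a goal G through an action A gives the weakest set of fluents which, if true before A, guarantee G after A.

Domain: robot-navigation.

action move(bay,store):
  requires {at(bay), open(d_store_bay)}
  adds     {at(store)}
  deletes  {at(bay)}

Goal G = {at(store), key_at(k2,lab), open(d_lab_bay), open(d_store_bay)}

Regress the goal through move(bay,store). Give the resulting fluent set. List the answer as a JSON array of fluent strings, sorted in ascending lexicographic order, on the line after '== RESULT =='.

Regress:
  G ∩ del = {}  (empty — regression defined)
  G \ add = {at(store), key_at(k2,lab), open(d_lab_bay), open(d_store_bay)} \ {at(store)} = {key_at(k2,lab), open(d_lab_bay), open(d_store_bay)}
  ∪ pre   = {key_at(k2,lab), open(d_lab_bay), open(d_store_bay)} ∪ {at(bay), open(d_store_bay)}
          = {at(bay), key_at(k2,lab), open(d_lab_bay), open(d_store_bay)}

== RESULT ==
["at(bay)", "key_at(k2,lab)", "open(d_lab_bay)", "open(d_store_bay)"]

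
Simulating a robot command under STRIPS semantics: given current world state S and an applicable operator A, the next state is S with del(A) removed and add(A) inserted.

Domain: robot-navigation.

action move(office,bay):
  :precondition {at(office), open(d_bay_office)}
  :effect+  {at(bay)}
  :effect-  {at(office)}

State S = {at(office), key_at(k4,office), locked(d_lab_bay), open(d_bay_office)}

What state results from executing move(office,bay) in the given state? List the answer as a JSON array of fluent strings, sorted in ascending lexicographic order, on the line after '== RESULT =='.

Compute (S \ del) ∪ add:
  pre ⊆ S: {at(office), open(d_bay_office)} ⊆ S  — applicable
  S \ del = {key_at(k4,office), locked(d_lab_bay), open(d_bay_office)}
  ∪ add   = {at(bay), key_at(k4,office), locked(d_lab_bay), open(d_bay_office)}

== RESULT ==
["at(bay)", "key_at(k4,office)", "locked(d_lab_bay)", "open(d_bay_office)"]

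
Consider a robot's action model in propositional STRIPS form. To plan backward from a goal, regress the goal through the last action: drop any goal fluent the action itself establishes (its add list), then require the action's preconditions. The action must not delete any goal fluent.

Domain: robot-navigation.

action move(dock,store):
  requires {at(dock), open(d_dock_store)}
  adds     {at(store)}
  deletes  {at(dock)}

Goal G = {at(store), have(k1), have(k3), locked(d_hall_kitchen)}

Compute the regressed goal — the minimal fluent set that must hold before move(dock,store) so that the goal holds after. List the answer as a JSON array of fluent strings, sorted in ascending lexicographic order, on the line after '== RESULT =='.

Regress:
  G ∩ del = {}  (empty — regression defined)
  G \ add = {at(store), have(k1), have(k3), locked(d_hall_kitchen)} \ {at(store)} = {have(k1), have(k3), locked(d_hall_kitchen)}
  ∪ pre   = {have(k1), have(k3), locked(d_hall_kitchen)} ∪ {at(dock), open(d_dock_store)}
          = {at(dock), have(k1), have(k3), locked(d_hall_kitchen), open(d_dock_store)}

== RESULT ==
["at(dock)", "have(k1)", "have(k3)", "locked(d_hall_kitchen)", "open(d_dock_store)"]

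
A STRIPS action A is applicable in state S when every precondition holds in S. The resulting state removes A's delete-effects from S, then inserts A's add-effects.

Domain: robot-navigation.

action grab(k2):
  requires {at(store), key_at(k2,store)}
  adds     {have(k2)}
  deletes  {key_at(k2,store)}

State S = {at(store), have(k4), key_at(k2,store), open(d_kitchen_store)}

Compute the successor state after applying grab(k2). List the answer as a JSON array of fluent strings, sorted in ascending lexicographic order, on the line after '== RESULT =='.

Compute (S \ del) ∪ add:
  pre ⊆ S: {at(store), key_at(k2,store)} ⊆ S  — applicable
  S \ del = {at(store), have(k4), open(d_kitchen_store)}
  ∪ add   = {at(store), have(k2), have(k4), open(d_kitchen_store)}

== RESULT ==
["at(store)", "have(k2)", "have(k4)", "open(d_kitchen_store)"]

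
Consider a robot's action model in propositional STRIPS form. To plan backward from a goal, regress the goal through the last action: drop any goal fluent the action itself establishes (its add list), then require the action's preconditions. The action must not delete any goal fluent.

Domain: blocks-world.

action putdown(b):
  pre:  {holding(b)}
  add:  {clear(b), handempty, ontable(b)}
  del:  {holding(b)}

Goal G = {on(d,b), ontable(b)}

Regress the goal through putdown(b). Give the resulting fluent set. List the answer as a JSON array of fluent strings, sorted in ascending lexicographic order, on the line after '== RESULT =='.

Regress:
  G ∩ del = {}  (empty — regression defined)
  G \ add = {on(d,b), ontable(b)} \ {clear(b), handempty, ontable(b)} = {on(d,b)}
  ∪ pre   = {on(d,b)} ∪ {holding(b)}
          = {holding(b), on(d,b)}

== RESULT ==
["holding(b)", "on(d,b)"]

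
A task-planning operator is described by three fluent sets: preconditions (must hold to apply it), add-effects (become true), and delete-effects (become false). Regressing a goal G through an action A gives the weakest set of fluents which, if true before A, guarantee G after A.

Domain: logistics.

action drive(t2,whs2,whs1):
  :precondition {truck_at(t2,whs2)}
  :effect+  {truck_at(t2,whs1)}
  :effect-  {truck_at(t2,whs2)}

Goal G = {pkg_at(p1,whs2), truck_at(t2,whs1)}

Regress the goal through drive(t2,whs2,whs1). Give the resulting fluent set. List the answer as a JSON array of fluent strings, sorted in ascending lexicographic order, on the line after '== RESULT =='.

Regress:
  G ∩ del = {}  (empty — regression defined)
  G \ add = {pkg_at(p1,whs2), truck_at(t2,whs1)} \ {truck_at(t2,whs1)} = {pkg_at(p1,whs2)}
  ∪ pre   = {pkg_at(p1,whs2)} ∪ {truck_at(t2,whs2)}
          = {pkg_at(p1,whs2), truck_at(t2,whs2)}

== RESULT ==
["pkg_at(p1,whs2)", "truck_at(t2,whs2)"]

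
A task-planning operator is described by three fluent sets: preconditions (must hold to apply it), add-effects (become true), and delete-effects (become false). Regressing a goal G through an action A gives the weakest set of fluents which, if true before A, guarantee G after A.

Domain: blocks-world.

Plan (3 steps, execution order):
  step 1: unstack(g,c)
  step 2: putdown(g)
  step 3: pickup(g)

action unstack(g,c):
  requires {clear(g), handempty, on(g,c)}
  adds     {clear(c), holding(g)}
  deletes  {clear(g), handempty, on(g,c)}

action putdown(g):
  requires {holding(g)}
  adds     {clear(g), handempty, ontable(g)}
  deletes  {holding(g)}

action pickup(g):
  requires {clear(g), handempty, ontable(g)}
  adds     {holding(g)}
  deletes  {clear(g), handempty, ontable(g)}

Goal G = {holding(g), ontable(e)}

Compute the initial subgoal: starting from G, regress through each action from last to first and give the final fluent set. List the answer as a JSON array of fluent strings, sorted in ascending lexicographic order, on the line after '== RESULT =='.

Work backward from the goal:
  through step 3 (pickup(g)): drop {holding(g)}, keep {ontable(e)}, require {clear(g), handempty, ontable(g)}
    → {clear(g), handempty, ontable(e), ontable(g)}
  through step 2 (putdown(g)): drop {clear(g), handempty, ontable(g)}, keep {ontable(e)}, require {holding(g)}
    → {holding(g), ontable(e)}
  through step 1 (unstack(g,c)): drop {holding(g)}, keep {ontable(e)}, require {clear(g), handempty, on(g,c)}
    → {clear(g), handempty, on(g,c), ontable(e)}

== RESULT ==
["clear(g)", "handempty", "on(g,c)", "ontable(e)"]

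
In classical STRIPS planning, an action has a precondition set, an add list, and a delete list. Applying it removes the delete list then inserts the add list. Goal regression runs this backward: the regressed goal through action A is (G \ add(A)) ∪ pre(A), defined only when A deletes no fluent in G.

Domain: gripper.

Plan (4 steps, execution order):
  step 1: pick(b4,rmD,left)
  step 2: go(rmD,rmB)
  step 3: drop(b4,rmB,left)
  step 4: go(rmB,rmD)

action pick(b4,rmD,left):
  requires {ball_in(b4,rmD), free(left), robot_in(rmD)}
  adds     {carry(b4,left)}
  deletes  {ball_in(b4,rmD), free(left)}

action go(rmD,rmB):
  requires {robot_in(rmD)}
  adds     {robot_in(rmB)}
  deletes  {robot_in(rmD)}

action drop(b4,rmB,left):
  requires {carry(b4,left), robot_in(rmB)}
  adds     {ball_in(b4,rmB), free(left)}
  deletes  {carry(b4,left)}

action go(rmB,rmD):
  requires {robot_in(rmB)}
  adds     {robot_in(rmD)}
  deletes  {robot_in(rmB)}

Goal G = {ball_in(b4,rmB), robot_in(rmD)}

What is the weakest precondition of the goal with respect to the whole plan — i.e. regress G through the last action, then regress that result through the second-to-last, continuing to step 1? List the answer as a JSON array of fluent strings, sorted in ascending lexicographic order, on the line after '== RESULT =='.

Work backward from the goal:
  through step 4 (go(rmB,rmD)): drop {robot_in(rmD)}, keep {ball_in(b4,rmB)}, require {robot_in(rmB)}
    → {ball_in(b4,rmB), robot_in(rmB)}
  through step 3 (drop(b4,rmB,left)): drop {ball_in(b4,rmB)}, keep {robot_in(rmB)}, require {carry(b4,left), robot_in(rmB)}
    → {carry(b4,left), robot_in(rmB)}
  through step 2 (go(rmD,rmB)): drop {robot_in(rmB)}, keep {carry(b4,left)}, require {robot_in(rmD)}
    → {carry(b4,left), robot_in(rmD)}
  through step 1 (pick(b4,rmD,left)): drop {carry(b4,left)}, keep {robot_in(rmD)}, require {ball_in(b4,rmD), free(left), robot_in(rmD)}
    → {ball_in(b4,rmD), free(left), robot_in(rmD)}

== RESULT ==
["ball_in(b4,rmD)", "free(left)", "robot_in(rmD)"]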